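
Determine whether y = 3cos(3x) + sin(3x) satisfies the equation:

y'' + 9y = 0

Verification:
y'' = -27cos(3x) - 9sin(3x)
y'' + 9y = 0 ✓

Yes, it is a solution.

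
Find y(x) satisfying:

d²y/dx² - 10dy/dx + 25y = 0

Characteristic equation: r² - 10r + 25 = 0
Factored: (r - 5)² = 0
Repeated root: r = 5
General solution: y = (C₁ + C₂x)e^(5x)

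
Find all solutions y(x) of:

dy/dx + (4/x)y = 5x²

Using integrating factor method:

General solution: y = (5/7)x^3 + Cx^(-4)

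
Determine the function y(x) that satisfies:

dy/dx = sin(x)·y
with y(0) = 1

General solution: y = Ce^(-cos(x))
Applying IC y(0) = 1:
Particular solution: y = e^(1-cos(x))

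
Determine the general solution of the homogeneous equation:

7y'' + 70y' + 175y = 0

Characteristic equation: 7r² + 70r + 175 = 0
Divide by 7: r² + 10r + 25 = 0
Factored: (r + 5)² = 0
Repeated root: r = -5
General solution: y = (C₁ + C₂x)e^(-5x)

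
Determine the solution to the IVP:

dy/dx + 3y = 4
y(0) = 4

General solution: y = 4/3 + Ce^(-3x)
Applying y(0) = 4: C = 4 - 4/3 = 8/3
Particular solution: y = 4/3 + (8/3)e^(-3x)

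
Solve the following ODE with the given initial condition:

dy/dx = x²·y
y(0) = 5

General solution: y = Ce^(x³/3)
Applying IC y(0) = 5:
Particular solution: y = 5e^(x³/3)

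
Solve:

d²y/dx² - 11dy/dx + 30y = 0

Characteristic equation: r² - 11r + 30 = 0
Roots: r = 5, 6 (distinct real)
General solution: y = C₁e^(5x) + C₂e^(6x)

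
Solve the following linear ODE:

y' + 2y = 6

Using integrating factor method:

General solution: y = 3 + Ce^(-2x)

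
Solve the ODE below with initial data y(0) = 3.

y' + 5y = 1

General solution: y = 1/5 + Ce^(-5x)
Applying y(0) = 3: C = 3 - 1/5 = 14/5
Particular solution: y = 1/5 + (14/5)e^(-5x)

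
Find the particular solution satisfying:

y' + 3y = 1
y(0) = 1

General solution: y = 1/3 + Ce^(-3x)
Applying y(0) = 1: C = 1 - 1/3 = 2/3
Particular solution: y = 1/3 + (2/3)e^(-3x)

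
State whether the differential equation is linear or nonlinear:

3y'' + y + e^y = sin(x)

Nonlinear (e^y is nonlinear in y)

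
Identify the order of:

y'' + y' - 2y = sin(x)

The order is 2 (highest derivative is of order 2).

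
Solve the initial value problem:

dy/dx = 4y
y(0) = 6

General solution: y = Ce^(4x)
Applying IC y(0) = 6:
Particular solution: y = 6e^(4x)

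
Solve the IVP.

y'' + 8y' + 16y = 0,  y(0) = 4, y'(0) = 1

General solution: y = (C₁ + C₂x)e^(-4x)
Repeated root r = -4
Applying ICs: C₁ = 4, C₂ = 17
Particular solution: y = (4 + 17x)e^(-4x)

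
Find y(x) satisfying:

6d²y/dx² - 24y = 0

Characteristic equation: 6r² - 24 = 0
Divide by 6: r² - 4 = 0
Roots: r = 2, -2 (distinct real)
General solution: y = C₁e^(2x) + C₂e^(-2x)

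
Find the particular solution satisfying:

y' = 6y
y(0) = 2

General solution: y = Ce^(6x)
Applying IC y(0) = 2:
Particular solution: y = 2e^(6x)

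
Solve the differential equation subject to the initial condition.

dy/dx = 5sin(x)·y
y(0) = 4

General solution: y = Ce^(-5cos(x))
Applying IC y(0) = 4:
Particular solution: y = 4e^(5(1-cos(x)))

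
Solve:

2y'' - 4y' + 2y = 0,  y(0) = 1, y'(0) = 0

General solution: y = (C₁ + C₂x)e^x
Repeated root r = 1
Applying ICs: C₁ = 1, C₂ = -1
Particular solution: y = (1 - x)e^x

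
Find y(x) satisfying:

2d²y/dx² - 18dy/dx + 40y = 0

Characteristic equation: 2r² - 18r + 40 = 0
Divide by 2: r² - 9r + 20 = 0
Roots: r = 5, 4 (distinct real)
General solution: y = C₁e^(5x) + C₂e^(4x)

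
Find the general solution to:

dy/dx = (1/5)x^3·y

Separating variables and integrating:
ln|y| = x^4/20 + C

General solution: y = Ce^(x^4/20)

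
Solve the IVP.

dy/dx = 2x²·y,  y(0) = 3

General solution: y = Ce^(2x³/3)
Applying IC y(0) = 3:
Particular solution: y = 3e^(2x³/3)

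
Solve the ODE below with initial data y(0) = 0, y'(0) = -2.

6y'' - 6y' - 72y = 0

General solution: y = C₁e^(4x) + C₂e^(-3x)
Applying ICs: C₁ = -2/7, C₂ = 2/7
Particular solution: y = -(2/7)e^(4x) + (2/7)e^(-3x)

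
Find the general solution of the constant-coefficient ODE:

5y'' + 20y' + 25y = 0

Characteristic equation: 5r² + 20r + 25 = 0
Divide by 5: r² + 4r + 5 = 0
Roots: r = -2 ± i (complex conjugates)
General solution: y = e^(-2x)(C₁cos(x) + C₂sin(x))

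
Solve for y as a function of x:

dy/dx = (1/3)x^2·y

Separating variables and integrating:
ln|y| = x^3/9 + C

General solution: y = Ce^(x^3/9)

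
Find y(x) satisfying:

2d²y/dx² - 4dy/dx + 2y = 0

Characteristic equation: 2r² - 4r + 2 = 0
Divide by 2: r² - 2r + 1 = 0
Factored: (r - 1)² = 0
Repeated root: r = 1
General solution: y = (C₁ + C₂x)e^x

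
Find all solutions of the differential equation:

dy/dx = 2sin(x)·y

Separating variables and integrating:
ln|y| = -2cos(x) + C

General solution: y = Ce^(-2cos(x))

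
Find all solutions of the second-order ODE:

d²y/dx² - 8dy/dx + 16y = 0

Characteristic equation: r² - 8r + 16 = 0
Factored: (r - 4)² = 0
Repeated root: r = 4
General solution: y = (C₁ + C₂x)e^(4x)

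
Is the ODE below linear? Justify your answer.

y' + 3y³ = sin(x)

No. Nonlinear (y³ term)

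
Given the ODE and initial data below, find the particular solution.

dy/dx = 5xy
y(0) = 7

General solution: y = Ce^(5x²/2)
Applying IC y(0) = 7:
Particular solution: y = 7e^(5x²/2)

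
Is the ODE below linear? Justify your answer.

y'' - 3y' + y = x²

Yes. Linear (y and its derivatives appear to the first power only, no products of y terms)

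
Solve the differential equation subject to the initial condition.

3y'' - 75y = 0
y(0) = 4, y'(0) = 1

General solution: y = C₁e^(5x) + C₂e^(-5x)
Applying ICs: C₁ = 21/10, C₂ = 19/10
Particular solution: y = (21/10)e^(5x) + (19/10)e^(-5x)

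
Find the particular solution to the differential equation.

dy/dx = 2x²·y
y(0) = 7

General solution: y = Ce^(2x³/3)
Applying IC y(0) = 7:
Particular solution: y = 7e^(2x³/3)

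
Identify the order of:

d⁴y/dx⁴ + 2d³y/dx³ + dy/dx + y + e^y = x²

The order is 4 (highest derivative is of order 4).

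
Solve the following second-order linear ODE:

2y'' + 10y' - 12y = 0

Characteristic equation: 2r² + 10r - 12 = 0
Divide by 2: r² + 5r - 6 = 0
Roots: r = 1, -6 (distinct real)
General solution: y = C₁e^x + C₂e^(-6x)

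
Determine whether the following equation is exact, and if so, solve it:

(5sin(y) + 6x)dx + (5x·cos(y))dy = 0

Verify exactness: ∂M/∂y = ∂N/∂x ✓
Find F(x,y) such that ∂F/∂x = M, ∂F/∂y = N
Solution: 5x·sin(y) + 3x² = C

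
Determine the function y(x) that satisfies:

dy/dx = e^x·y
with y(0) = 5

General solution: y = Ce^(e^x)
Applying IC y(0) = 5:
Particular solution: y = 5e^(e^x - 1)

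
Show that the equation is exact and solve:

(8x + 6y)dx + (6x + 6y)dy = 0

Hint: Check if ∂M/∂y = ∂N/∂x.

Verify exactness: ∂M/∂y = ∂N/∂x ✓
Find F(x,y) such that ∂F/∂x = M, ∂F/∂y = N
Solution: 4x² + 6xy + 3y² = C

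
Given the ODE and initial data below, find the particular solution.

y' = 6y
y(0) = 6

General solution: y = Ce^(6x)
Applying IC y(0) = 6:
Particular solution: y = 6e^(6x)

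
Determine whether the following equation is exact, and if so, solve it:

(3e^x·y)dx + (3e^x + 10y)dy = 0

Verify exactness: ∂M/∂y = ∂N/∂x ✓
Find F(x,y) such that ∂F/∂x = M, ∂F/∂y = N
Solution: 3e^x·y + 5y² = C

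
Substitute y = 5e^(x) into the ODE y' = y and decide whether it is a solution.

Verification:
y = 5e^(x)
y' = 5e^(x)
y = 5e^(x)
y' = y ✓

Yes, it is a solution.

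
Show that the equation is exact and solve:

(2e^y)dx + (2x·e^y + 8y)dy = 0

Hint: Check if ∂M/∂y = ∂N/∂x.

Verify exactness: ∂M/∂y = ∂N/∂x ✓
Find F(x,y) such that ∂F/∂x = M, ∂F/∂y = N
Solution: 2x·e^y + 4y² = C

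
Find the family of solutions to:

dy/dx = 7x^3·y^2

Separating variables and integrating:
-1/y = 7x^4/4 + C

General solution: y^-1 = (-7/4)x^4 + C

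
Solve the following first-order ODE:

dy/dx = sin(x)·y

Separating variables and integrating:
ln|y| = -cos(x) + C

General solution: y = Ce^(-cos(x))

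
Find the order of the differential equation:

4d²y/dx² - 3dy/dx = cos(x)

The order is 2 (highest derivative is of order 2).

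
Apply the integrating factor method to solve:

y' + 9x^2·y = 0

Using integrating factor method:

General solution: y = Ce^(-3x^3)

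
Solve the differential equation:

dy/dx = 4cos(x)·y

Separating variables and integrating:
ln|y| = 4sin(x) + C

General solution: y = Ce^(4sin(x))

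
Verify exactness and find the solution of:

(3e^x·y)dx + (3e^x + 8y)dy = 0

Verify exactness: ∂M/∂y = ∂N/∂x ✓
Find F(x,y) such that ∂F/∂x = M, ∂F/∂y = N
Solution: 3e^x·y + 4y² = C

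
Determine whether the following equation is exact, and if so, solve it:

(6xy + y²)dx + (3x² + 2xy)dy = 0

Verify exactness: ∂M/∂y = ∂N/∂x ✓
Find F(x,y) such that ∂F/∂x = M, ∂F/∂y = N
Solution: 3x²y + xy² = C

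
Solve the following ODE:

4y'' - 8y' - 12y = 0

Characteristic equation: 4r² - 8r - 12 = 0
Divide by 4: r² - 2r - 3 = 0
Roots: r = 3, -1 (distinct real)
General solution: y = C₁e^(3x) + C₂e^(-x)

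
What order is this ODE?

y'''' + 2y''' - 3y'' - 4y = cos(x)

The order is 4 (highest derivative is of order 4).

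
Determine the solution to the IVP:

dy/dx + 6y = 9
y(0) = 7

General solution: y = 3/2 + Ce^(-6x)
Applying y(0) = 7: C = 7 - 3/2 = 11/2
Particular solution: y = 3/2 + (11/2)e^(-6x)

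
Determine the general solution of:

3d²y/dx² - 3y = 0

Characteristic equation: 3r² - 3 = 0
Divide by 3: r² - 1 = 0
Roots: r = 1, -1 (distinct real)
General solution: y = C₁e^x + C₂e^(-x)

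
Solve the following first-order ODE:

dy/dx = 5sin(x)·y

Separating variables and integrating:
ln|y| = -5cos(x) + C

General solution: y = Ce^(-5cos(x))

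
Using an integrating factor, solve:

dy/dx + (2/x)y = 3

Using integrating factor method:

General solution: y = x + Cx^(-2)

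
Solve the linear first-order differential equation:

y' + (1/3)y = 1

Using integrating factor method:

General solution: y = 3 + Ce^(-x/3)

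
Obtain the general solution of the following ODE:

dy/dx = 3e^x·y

Separating variables and integrating:
ln|y| = 3e^x + C

General solution: y = Ce^(3e^x)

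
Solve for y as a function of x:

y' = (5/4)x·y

Separating variables and integrating:
ln|y| = 5x^2/8 + C

General solution: y = Ce^(5x^2/8)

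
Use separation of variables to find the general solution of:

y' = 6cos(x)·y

Separating variables and integrating:
ln|y| = 6sin(x) + C

General solution: y = Ce^(6sin(x))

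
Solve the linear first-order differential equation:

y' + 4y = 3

Using integrating factor method:

General solution: y = 3/4 + Ce^(-4x)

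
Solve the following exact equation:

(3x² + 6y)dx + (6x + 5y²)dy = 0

Verify exactness: ∂M/∂y = ∂N/∂x ✓
Find F(x,y) such that ∂F/∂x = M, ∂F/∂y = N
Solution: x³ + 6xy + 5y³/3 = C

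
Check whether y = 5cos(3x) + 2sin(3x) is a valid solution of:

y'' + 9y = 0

Verification:
y'' = -45cos(3x) - 18sin(3x)
y'' + 9y = 0 ✓

Yes, it is a solution.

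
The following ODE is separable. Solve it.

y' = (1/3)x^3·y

Separating variables and integrating:
ln|y| = x^4/12 + C

General solution: y = Ce^(x^4/12)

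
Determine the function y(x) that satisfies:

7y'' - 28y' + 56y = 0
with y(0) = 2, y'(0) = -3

General solution: y = e^(2x)(C₁cos(2x) + C₂sin(2x))
Complex roots r = 2 ± 2i
Applying ICs: C₁ = 2, C₂ = -7/2
Particular solution: y = e^(2x)(2cos(2x) - (7/2)sin(2x))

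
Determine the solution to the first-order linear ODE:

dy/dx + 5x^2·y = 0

Using integrating factor method:

General solution: y = Ce^(-5x^3/3)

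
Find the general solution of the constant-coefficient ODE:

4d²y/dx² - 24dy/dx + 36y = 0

Characteristic equation: 4r² - 24r + 36 = 0
Divide by 4: r² - 6r + 9 = 0
Factored: (r - 3)² = 0
Repeated root: r = 3
General solution: y = (C₁ + C₂x)e^(3x)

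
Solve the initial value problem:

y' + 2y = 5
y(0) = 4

General solution: y = 5/2 + Ce^(-2x)
Applying y(0) = 4: C = 4 - 5/2 = 3/2
Particular solution: y = 5/2 + (3/2)e^(-2x)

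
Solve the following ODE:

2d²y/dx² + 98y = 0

Characteristic equation: 2r² + 98 = 0
Divide by 2: r² + 49 = 0
Roots: r = ±7i (complex conjugates)
General solution: y = C₁cos(7x) + C₂sin(7x)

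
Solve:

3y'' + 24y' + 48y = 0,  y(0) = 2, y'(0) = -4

General solution: y = (C₁ + C₂x)e^(-4x)
Repeated root r = -4
Applying ICs: C₁ = 2, C₂ = 4
Particular solution: y = (2 + 4x)e^(-4x)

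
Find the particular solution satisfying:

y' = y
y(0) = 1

General solution: y = Ce^x
Applying IC y(0) = 1:
Particular solution: y = e^x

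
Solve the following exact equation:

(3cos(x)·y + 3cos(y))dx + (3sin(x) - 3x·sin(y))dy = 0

Verify exactness: ∂M/∂y = ∂N/∂x ✓
Find F(x,y) such that ∂F/∂x = M, ∂F/∂y = N
Solution: 3sin(x)·y + 3x·cos(y) = C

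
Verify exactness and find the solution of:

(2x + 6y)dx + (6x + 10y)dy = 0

Verify exactness: ∂M/∂y = ∂N/∂x ✓
Find F(x,y) such that ∂F/∂x = M, ∂F/∂y = N
Solution: x² + 6xy + 5y² = C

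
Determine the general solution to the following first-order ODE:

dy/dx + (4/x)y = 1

Using integrating factor method:

General solution: y = (1/5)x + Cx^(-4)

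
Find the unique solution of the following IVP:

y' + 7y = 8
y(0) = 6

General solution: y = 8/7 + Ce^(-7x)
Applying y(0) = 6: C = 6 - 8/7 = 34/7
Particular solution: y = 8/7 + (34/7)e^(-7x)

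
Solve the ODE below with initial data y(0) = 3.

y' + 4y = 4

General solution: y = 1 + Ce^(-4x)
Applying y(0) = 3: C = 3 - 1 = 2
Particular solution: y = 1 + 2e^(-4x)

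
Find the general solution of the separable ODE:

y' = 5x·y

Separating variables and integrating:
ln|y| = 5x^2/2 + C

General solution: y = Ce^(5x^2/2)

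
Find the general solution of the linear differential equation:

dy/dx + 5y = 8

Using integrating factor method:

General solution: y = 8/5 + Ce^(-5x)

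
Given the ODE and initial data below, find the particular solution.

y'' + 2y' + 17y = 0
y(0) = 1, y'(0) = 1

General solution: y = e^(-x)(C₁cos(4x) + C₂sin(4x))
Complex roots r = -1 ± 4i
Applying ICs: C₁ = 1, C₂ = 1/2
Particular solution: y = e^(-x)(cos(4x) + (1/2)sin(4x))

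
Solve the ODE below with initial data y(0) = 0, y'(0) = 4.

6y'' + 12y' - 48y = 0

General solution: y = C₁e^(2x) + C₂e^(-4x)
Applying ICs: C₁ = 2/3, C₂ = -2/3
Particular solution: y = (2/3)e^(2x) - (2/3)e^(-4x)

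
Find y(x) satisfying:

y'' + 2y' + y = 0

Characteristic equation: r² + 2r + 1 = 0
Factored: (r + 1)² = 0
Repeated root: r = -1
General solution: y = (C₁ + C₂x)e^(-x)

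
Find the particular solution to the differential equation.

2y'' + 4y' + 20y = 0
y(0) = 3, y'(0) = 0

General solution: y = e^(-x)(C₁cos(3x) + C₂sin(3x))
Complex roots r = -1 ± 3i
Applying ICs: C₁ = 3, C₂ = 1
Particular solution: y = e^(-x)(3cos(3x) + sin(3x))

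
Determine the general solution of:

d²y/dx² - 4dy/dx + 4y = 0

Characteristic equation: r² - 4r + 4 = 0
Factored: (r - 2)² = 0
Repeated root: r = 2
General solution: y = (C₁ + C₂x)e^(2x)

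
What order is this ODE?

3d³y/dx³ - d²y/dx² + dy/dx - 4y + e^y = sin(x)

The order is 3 (highest derivative is of order 3).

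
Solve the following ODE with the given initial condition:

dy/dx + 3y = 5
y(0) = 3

General solution: y = 5/3 + Ce^(-3x)
Applying y(0) = 3: C = 3 - 5/3 = 4/3
Particular solution: y = 5/3 + (4/3)e^(-3x)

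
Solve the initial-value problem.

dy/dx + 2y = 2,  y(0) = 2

General solution: y = 1 + Ce^(-2x)
Applying y(0) = 2: C = 2 - 1 = 1
Particular solution: y = 1 + e^(-2x)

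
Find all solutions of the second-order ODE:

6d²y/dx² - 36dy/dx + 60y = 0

Characteristic equation: 6r² - 36r + 60 = 0
Divide by 6: r² - 6r + 10 = 0
Roots: r = 3 ± i (complex conjugates)
General solution: y = e^(3x)(C₁cos(x) + C₂sin(x))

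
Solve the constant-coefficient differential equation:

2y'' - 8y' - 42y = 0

Characteristic equation: 2r² - 8r - 42 = 0
Divide by 2: r² - 4r - 21 = 0
Roots: r = 7, -3 (distinct real)
General solution: y = C₁e^(7x) + C₂e^(-3x)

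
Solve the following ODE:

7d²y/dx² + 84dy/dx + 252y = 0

Characteristic equation: 7r² + 84r + 252 = 0
Divide by 7: r² + 12r + 36 = 0
Factored: (r + 6)² = 0
Repeated root: r = -6
General solution: y = (C₁ + C₂x)e^(-6x)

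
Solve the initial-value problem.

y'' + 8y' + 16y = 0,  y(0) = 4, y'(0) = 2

General solution: y = (C₁ + C₂x)e^(-4x)
Repeated root r = -4
Applying ICs: C₁ = 4, C₂ = 18
Particular solution: y = (4 + 18x)e^(-4x)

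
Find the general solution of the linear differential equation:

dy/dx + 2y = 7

Using integrating factor method:

General solution: y = 7/2 + Ce^(-2x)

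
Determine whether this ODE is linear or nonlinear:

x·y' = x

Linear (y and its derivatives appear to the first power only, no products of y terms)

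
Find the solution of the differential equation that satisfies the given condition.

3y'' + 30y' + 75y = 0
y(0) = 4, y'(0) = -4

General solution: y = (C₁ + C₂x)e^(-5x)
Repeated root r = -5
Applying ICs: C₁ = 4, C₂ = 16
Particular solution: y = (4 + 16x)e^(-5x)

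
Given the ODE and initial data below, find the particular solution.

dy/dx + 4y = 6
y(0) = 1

General solution: y = 3/2 + Ce^(-4x)
Applying y(0) = 1: C = 1 - 3/2 = -1/2
Particular solution: y = 3/2 - (1/2)e^(-4x)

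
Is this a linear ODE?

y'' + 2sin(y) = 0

No. Nonlinear (sin(y) is nonlinear in y)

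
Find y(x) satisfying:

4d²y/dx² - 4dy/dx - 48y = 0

Characteristic equation: 4r² - 4r - 48 = 0
Divide by 4: r² - r - 12 = 0
Roots: r = 4, -3 (distinct real)
General solution: y = C₁e^(4x) + C₂e^(-3x)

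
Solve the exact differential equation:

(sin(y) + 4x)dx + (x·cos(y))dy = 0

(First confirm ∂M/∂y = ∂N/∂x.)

Verify exactness: ∂M/∂y = ∂N/∂x ✓
Find F(x,y) such that ∂F/∂x = M, ∂F/∂y = N
Solution: x·sin(y) + 2x² = C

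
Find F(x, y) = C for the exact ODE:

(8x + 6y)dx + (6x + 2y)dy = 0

Verify exactness: ∂M/∂y = ∂N/∂x ✓
Find F(x,y) such that ∂F/∂x = M, ∂F/∂y = N
Solution: 4x² + 6xy + y² = C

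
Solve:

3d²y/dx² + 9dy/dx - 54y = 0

Characteristic equation: 3r² + 9r - 54 = 0
Divide by 3: r² + 3r - 18 = 0
Roots: r = 3, -6 (distinct real)
General solution: y = C₁e^(3x) + C₂e^(-6x)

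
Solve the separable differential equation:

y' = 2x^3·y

Separating variables and integrating:
ln|y| = x^4/2 + C

General solution: y = Ce^(x^4/2)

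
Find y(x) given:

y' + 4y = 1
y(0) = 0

General solution: y = 1/4 + Ce^(-4x)
Applying y(0) = 0: C = 0 - 1/4 = -1/4
Particular solution: y = 1/4 - (1/4)e^(-4x)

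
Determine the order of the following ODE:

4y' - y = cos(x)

The order is 1 (highest derivative is of order 1).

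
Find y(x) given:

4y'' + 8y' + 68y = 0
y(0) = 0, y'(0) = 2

General solution: y = e^(-x)(C₁cos(4x) + C₂sin(4x))
Complex roots r = -1 ± 4i
Applying ICs: C₁ = 0, C₂ = 1/2
Particular solution: y = e^(-x)((1/2)sin(4x))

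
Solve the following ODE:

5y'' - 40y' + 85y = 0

Characteristic equation: 5r² - 40r + 85 = 0
Divide by 5: r² - 8r + 17 = 0
Roots: r = 4 ± i (complex conjugates)
General solution: y = e^(4x)(C₁cos(x) + C₂sin(x))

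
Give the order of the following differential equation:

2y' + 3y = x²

The order is 1 (highest derivative is of order 1).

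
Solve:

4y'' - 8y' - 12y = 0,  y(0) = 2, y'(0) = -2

General solution: y = C₁e^(3x) + C₂e^(-x)
Applying ICs: C₁ = 0, C₂ = 2
Particular solution: y = 2e^(-x)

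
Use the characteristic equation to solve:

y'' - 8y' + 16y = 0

Characteristic equation: r² - 8r + 16 = 0
Factored: (r - 4)² = 0
Repeated root: r = 4
General solution: y = (C₁ + C₂x)e^(4x)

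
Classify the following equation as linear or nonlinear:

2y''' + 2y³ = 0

Nonlinear (y³ term)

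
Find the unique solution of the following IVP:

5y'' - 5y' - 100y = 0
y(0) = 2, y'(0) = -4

General solution: y = C₁e^(5x) + C₂e^(-4x)
Applying ICs: C₁ = 4/9, C₂ = 14/9
Particular solution: y = (4/9)e^(5x) + (14/9)e^(-4x)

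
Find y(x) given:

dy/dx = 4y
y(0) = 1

General solution: y = Ce^(4x)
Applying IC y(0) = 1:
Particular solution: y = e^(4x)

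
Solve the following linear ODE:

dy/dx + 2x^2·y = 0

Using integrating factor method:

General solution: y = Ce^(-2x^3/3)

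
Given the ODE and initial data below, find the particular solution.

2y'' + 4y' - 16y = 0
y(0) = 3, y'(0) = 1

General solution: y = C₁e^(2x) + C₂e^(-4x)
Applying ICs: C₁ = 13/6, C₂ = 5/6
Particular solution: y = (13/6)e^(2x) + (5/6)e^(-4x)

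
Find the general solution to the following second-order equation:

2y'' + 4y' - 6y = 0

Characteristic equation: 2r² + 4r - 6 = 0
Divide by 2: r² + 2r - 3 = 0
Roots: r = 1, -3 (distinct real)
General solution: y = C₁e^x + C₂e^(-3x)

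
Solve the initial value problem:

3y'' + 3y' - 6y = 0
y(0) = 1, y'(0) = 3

General solution: y = C₁e^x + C₂e^(-2x)
Applying ICs: C₁ = 5/3, C₂ = -2/3
Particular solution: y = (5/3)e^x - (2/3)e^(-2x)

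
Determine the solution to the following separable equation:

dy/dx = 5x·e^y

Separating variables and integrating:
-e^(-y) = 5x²/2 + C

General solution: y = -ln(C - 5x²/2)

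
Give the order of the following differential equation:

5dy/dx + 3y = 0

The order is 1 (highest derivative is of order 1).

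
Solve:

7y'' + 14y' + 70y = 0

Characteristic equation: 7r² + 14r + 70 = 0
Divide by 7: r² + 2r + 10 = 0
Roots: r = -1 ± 3i (complex conjugates)
General solution: y = e^(-x)(C₁cos(3x) + C₂sin(3x))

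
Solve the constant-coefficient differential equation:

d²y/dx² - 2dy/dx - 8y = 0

Characteristic equation: r² - 2r - 8 = 0
Roots: r = 4, -2 (distinct real)
General solution: y = C₁e^(4x) + C₂e^(-2x)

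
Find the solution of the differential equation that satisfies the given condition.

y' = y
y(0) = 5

General solution: y = Ce^x
Applying IC y(0) = 5:
Particular solution: y = 5e^x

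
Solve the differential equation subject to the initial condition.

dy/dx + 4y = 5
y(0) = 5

General solution: y = 5/4 + Ce^(-4x)
Applying y(0) = 5: C = 5 - 5/4 = 15/4
Particular solution: y = 5/4 + (15/4)e^(-4x)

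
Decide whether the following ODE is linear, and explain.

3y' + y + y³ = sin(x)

Nonlinear (y³ term)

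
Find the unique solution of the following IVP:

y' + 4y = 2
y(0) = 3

General solution: y = 1/2 + Ce^(-4x)
Applying y(0) = 3: C = 3 - 1/2 = 5/2
Particular solution: y = 1/2 + (5/2)e^(-4x)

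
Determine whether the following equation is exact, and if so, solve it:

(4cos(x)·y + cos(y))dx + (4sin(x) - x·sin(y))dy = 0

Verify exactness: ∂M/∂y = ∂N/∂x ✓
Find F(x,y) such that ∂F/∂x = M, ∂F/∂y = N
Solution: 4sin(x)·y + x·cos(y) = C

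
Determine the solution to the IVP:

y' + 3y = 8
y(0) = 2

General solution: y = 8/3 + Ce^(-3x)
Applying y(0) = 2: C = 2 - 8/3 = -2/3
Particular solution: y = 8/3 - (2/3)e^(-3x)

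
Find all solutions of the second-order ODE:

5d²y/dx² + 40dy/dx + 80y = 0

Characteristic equation: 5r² + 40r + 80 = 0
Divide by 5: r² + 8r + 16 = 0
Factored: (r + 4)² = 0
Repeated root: r = -4
General solution: y = (C₁ + C₂x)e^(-4x)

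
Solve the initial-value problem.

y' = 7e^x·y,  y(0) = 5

General solution: y = Ce^(7e^x)
Applying IC y(0) = 5:
Particular solution: y = 5e^(7(e^x - 1))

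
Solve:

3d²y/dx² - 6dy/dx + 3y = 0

Characteristic equation: 3r² - 6r + 3 = 0
Divide by 3: r² - 2r + 1 = 0
Factored: (r - 1)² = 0
Repeated root: r = 1
General solution: y = (C₁ + C₂x)e^x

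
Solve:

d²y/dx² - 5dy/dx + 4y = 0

Characteristic equation: r² - 5r + 4 = 0
Roots: r = 4, 1 (distinct real)
General solution: y = C₁e^(4x) + C₂e^x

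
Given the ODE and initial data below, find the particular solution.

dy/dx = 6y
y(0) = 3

General solution: y = Ce^(6x)
Applying IC y(0) = 3:
Particular solution: y = 3e^(6x)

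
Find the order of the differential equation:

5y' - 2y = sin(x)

The order is 1 (highest derivative is of order 1).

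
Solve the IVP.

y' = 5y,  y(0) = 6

General solution: y = Ce^(5x)
Applying IC y(0) = 6:
Particular solution: y = 6e^(5x)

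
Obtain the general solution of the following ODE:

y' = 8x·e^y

Separating variables and integrating:
-e^(-y) = 4x² + C

General solution: y = -ln(C - 4x²)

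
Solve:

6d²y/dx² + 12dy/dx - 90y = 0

Characteristic equation: 6r² + 12r - 90 = 0
Divide by 6: r² + 2r - 15 = 0
Roots: r = 3, -5 (distinct real)
General solution: y = C₁e^(3x) + C₂e^(-5x)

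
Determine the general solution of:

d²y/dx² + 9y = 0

Characteristic equation: r² + 9 = 0
Roots: r = ±3i (complex conjugates)
General solution: y = C₁cos(3x) + C₂sin(3x)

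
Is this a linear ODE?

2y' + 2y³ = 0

No. Nonlinear (y³ term)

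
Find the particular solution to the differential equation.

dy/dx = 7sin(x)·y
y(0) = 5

General solution: y = Ce^(-7cos(x))
Applying IC y(0) = 5:
Particular solution: y = 5e^(7(1-cos(x)))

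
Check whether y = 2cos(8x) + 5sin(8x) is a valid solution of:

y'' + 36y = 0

Verification:
y'' = -128cos(8x) - 320sin(8x)
y'' + 36y ≠ 0 (frequency mismatch: got 64 instead of 36)

No, it is not a solution.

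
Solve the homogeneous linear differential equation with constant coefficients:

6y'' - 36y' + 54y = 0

Characteristic equation: 6r² - 36r + 54 = 0
Divide by 6: r² - 6r + 9 = 0
Factored: (r - 3)² = 0
Repeated root: r = 3
General solution: y = (C₁ + C₂x)e^(3x)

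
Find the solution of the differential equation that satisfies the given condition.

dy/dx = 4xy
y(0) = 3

General solution: y = Ce^(2x²)
Applying IC y(0) = 3:
Particular solution: y = 3e^(2x²)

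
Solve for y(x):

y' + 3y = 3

Using integrating factor method:

General solution: y = 1 + Ce^(-3x)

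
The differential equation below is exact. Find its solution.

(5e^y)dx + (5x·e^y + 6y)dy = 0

Verify exactness: ∂M/∂y = ∂N/∂x ✓
Find F(x,y) such that ∂F/∂x = M, ∂F/∂y = N
Solution: 5x·e^y + 3y² = C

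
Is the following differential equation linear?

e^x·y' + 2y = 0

Yes. Linear (y and its derivatives appear to the first power only, no products of y terms)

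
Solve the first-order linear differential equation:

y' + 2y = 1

Using integrating factor method:

General solution: y = 1/2 + Ce^(-2x)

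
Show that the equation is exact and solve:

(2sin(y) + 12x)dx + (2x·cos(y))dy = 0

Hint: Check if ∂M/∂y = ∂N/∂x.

Verify exactness: ∂M/∂y = ∂N/∂x ✓
Find F(x,y) such that ∂F/∂x = M, ∂F/∂y = N
Solution: 2x·sin(y) + 6x² = C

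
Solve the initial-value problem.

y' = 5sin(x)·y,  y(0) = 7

General solution: y = Ce^(-5cos(x))
Applying IC y(0) = 7:
Particular solution: y = 7e^(5(1-cos(x)))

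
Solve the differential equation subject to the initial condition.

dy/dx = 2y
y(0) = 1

General solution: y = Ce^(2x)
Applying IC y(0) = 1:
Particular solution: y = e^(2x)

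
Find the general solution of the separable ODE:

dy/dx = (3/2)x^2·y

Separating variables and integrating:
ln|y| = x^3/2 + C

General solution: y = Ce^(x^3/2)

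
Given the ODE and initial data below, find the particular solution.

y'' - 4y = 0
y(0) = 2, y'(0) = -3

General solution: y = C₁e^(2x) + C₂e^(-2x)
Applying ICs: C₁ = 1/4, C₂ = 7/4
Particular solution: y = (1/4)e^(2x) + (7/4)e^(-2x)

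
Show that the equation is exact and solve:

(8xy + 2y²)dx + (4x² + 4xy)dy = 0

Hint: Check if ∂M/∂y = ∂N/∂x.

Verify exactness: ∂M/∂y = ∂N/∂x ✓
Find F(x,y) such that ∂F/∂x = M, ∂F/∂y = N
Solution: 4x²y + 2xy² = C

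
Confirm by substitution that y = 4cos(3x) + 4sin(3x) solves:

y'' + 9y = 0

Verification:
y'' = -36cos(3x) - 36sin(3x)
y'' + 9y = 0 ✓

Yes, it is a solution.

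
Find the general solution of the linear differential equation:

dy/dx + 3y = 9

Using integrating factor method:

General solution: y = 3 + Ce^(-3x)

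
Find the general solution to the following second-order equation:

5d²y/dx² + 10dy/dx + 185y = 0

Characteristic equation: 5r² + 10r + 185 = 0
Divide by 5: r² + 2r + 37 = 0
Roots: r = -1 ± 6i (complex conjugates)
General solution: y = e^(-x)(C₁cos(6x) + C₂sin(6x))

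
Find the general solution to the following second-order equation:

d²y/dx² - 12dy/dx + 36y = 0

Characteristic equation: r² - 12r + 36 = 0
Factored: (r - 6)² = 0
Repeated root: r = 6
General solution: y = (C₁ + C₂x)e^(6x)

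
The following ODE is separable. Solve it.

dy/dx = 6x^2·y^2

Separating variables and integrating:
-1/y = 2x^3 + C

General solution: y^-1 = -2x^3 + C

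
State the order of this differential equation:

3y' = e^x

The order is 1 (highest derivative is of order 1).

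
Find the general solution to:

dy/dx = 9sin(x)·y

Separating variables and integrating:
ln|y| = -9cos(x) + C

General solution: y = Ce^(-9cos(x))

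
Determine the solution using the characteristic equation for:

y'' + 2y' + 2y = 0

Characteristic equation: r² + 2r + 2 = 0
Roots: r = -1 ± i (complex conjugates)
General solution: y = e^(-x)(C₁cos(x) + C₂sin(x))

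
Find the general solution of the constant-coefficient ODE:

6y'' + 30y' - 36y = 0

Characteristic equation: 6r² + 30r - 36 = 0
Divide by 6: r² + 5r - 6 = 0
Roots: r = 1, -6 (distinct real)
General solution: y = C₁e^x + C₂e^(-6x)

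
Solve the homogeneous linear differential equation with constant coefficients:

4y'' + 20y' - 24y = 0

Characteristic equation: 4r² + 20r - 24 = 0
Divide by 4: r² + 5r - 6 = 0
Roots: r = 1, -6 (distinct real)
General solution: y = C₁e^x + C₂e^(-6x)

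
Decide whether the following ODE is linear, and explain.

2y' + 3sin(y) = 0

Nonlinear (sin(y) is nonlinear in y)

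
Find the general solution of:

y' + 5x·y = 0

Using integrating factor method:

General solution: y = Ce^(-5x^2/2)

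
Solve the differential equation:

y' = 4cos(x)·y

Separating variables and integrating:
ln|y| = 4sin(x) + C

General solution: y = Ce^(4sin(x))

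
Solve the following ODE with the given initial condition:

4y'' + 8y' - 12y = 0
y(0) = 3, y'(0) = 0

General solution: y = C₁e^x + C₂e^(-3x)
Applying ICs: C₁ = 9/4, C₂ = 3/4
Particular solution: y = (9/4)e^x + (3/4)e^(-3x)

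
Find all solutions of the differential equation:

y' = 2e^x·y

Separating variables and integrating:
ln|y| = 2e^x + C

General solution: y = Ce^(2e^x)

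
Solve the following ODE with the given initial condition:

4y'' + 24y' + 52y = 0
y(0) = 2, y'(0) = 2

General solution: y = e^(-3x)(C₁cos(2x) + C₂sin(2x))
Complex roots r = -3 ± 2i
Applying ICs: C₁ = 2, C₂ = 4
Particular solution: y = e^(-3x)(2cos(2x) + 4sin(2x))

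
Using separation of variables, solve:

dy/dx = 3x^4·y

Separating variables and integrating:
ln|y| = 3x^5/5 + C

General solution: y = Ce^(3x^5/5)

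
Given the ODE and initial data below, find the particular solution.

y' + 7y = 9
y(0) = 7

General solution: y = 9/7 + Ce^(-7x)
Applying y(0) = 7: C = 7 - 9/7 = 40/7
Particular solution: y = 9/7 + (40/7)e^(-7x)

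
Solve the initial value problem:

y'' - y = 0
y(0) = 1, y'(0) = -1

General solution: y = C₁e^x + C₂e^(-x)
Applying ICs: C₁ = 0, C₂ = 1
Particular solution: y = e^(-x)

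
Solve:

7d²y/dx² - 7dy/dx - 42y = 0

Characteristic equation: 7r² - 7r - 42 = 0
Divide by 7: r² - r - 6 = 0
Roots: r = 3, -2 (distinct real)
General solution: y = C₁e^(3x) + C₂e^(-2x)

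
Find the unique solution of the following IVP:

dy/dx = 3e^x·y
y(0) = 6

General solution: y = Ce^(3e^x)
Applying IC y(0) = 6:
Particular solution: y = 6e^(3(e^x - 1))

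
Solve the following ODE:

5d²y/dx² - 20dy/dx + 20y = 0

Characteristic equation: 5r² - 20r + 20 = 0
Divide by 5: r² - 4r + 4 = 0
Factored: (r - 2)² = 0
Repeated root: r = 2
General solution: y = (C₁ + C₂x)e^(2x)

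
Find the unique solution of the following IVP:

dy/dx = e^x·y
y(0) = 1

General solution: y = Ce^(e^x)
Applying IC y(0) = 1:
Particular solution: y = e^(e^x - 1)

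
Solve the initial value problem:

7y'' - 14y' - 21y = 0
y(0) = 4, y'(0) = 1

General solution: y = C₁e^(3x) + C₂e^(-x)
Applying ICs: C₁ = 5/4, C₂ = 11/4
Particular solution: y = (5/4)e^(3x) + (11/4)e^(-x)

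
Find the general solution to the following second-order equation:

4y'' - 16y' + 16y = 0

Characteristic equation: 4r² - 16r + 16 = 0
Divide by 4: r² - 4r + 4 = 0
Factored: (r - 2)² = 0
Repeated root: r = 2
General solution: y = (C₁ + C₂x)e^(2x)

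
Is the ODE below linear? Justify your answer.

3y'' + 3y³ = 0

No. Nonlinear (y³ term)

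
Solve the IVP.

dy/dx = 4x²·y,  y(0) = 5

General solution: y = Ce^(4x³/3)
Applying IC y(0) = 5:
Particular solution: y = 5e^(4x³/3)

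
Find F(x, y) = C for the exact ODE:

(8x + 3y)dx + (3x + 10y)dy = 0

Verify exactness: ∂M/∂y = ∂N/∂x ✓
Find F(x,y) such that ∂F/∂x = M, ∂F/∂y = N
Solution: 4x² + 3xy + 5y² = C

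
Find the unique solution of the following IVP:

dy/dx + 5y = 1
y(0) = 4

General solution: y = 1/5 + Ce^(-5x)
Applying y(0) = 4: C = 4 - 1/5 = 19/5
Particular solution: y = 1/5 + (19/5)e^(-5x)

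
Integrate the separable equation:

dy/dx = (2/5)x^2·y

Separating variables and integrating:
ln|y| = 2x^3/15 + C

General solution: y = Ce^(2x^3/15)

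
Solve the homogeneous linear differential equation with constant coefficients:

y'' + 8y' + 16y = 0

Characteristic equation: r² + 8r + 16 = 0
Factored: (r + 4)² = 0
Repeated root: r = -4
General solution: y = (C₁ + C₂x)e^(-4x)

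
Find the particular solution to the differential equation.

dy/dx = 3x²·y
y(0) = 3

General solution: y = Ce^(x³)
Applying IC y(0) = 3:
Particular solution: y = 3e^(x³)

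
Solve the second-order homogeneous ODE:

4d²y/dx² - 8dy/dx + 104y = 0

Characteristic equation: 4r² - 8r + 104 = 0
Divide by 4: r² - 2r + 26 = 0
Roots: r = 1 ± 5i (complex conjugates)
General solution: y = e^x(C₁cos(5x) + C₂sin(5x))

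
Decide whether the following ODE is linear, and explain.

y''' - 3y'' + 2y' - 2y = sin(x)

Linear (y and its derivatives appear to the first power only, no products of y terms)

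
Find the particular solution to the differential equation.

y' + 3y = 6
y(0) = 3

General solution: y = 2 + Ce^(-3x)
Applying y(0) = 3: C = 3 - 2 = 1
Particular solution: y = 2 + e^(-3x)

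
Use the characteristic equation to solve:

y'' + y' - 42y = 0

Characteristic equation: r² + r - 42 = 0
Roots: r = 6, -7 (distinct real)
General solution: y = C₁e^(6x) + C₂e^(-7x)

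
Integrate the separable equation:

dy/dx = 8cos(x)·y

Separating variables and integrating:
ln|y| = 8sin(x) + C

General solution: y = Ce^(8sin(x))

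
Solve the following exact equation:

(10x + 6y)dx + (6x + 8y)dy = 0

Verify exactness: ∂M/∂y = ∂N/∂x ✓
Find F(x,y) such that ∂F/∂x = M, ∂F/∂y = N
Solution: 5x² + 6xy + 4y² = C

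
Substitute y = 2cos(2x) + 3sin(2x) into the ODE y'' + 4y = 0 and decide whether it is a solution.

Verification:
y'' = -8cos(2x) - 12sin(2x)
y'' + 4y = 0 ✓

Yes, it is a solution.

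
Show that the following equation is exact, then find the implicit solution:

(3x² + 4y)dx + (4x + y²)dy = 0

Verify exactness: ∂M/∂y = ∂N/∂x ✓
Find F(x,y) such that ∂F/∂x = M, ∂F/∂y = N
Solution: x³ + 4xy + y³/3 = C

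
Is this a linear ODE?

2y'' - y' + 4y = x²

Yes. Linear (y and its derivatives appear to the first power only, no products of y terms)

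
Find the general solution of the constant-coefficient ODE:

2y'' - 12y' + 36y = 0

Characteristic equation: 2r² - 12r + 36 = 0
Divide by 2: r² - 6r + 18 = 0
Roots: r = 3 ± 3i (complex conjugates)
General solution: y = e^(3x)(C₁cos(3x) + C₂sin(3x))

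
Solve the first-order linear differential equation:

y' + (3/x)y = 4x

Using integrating factor method:

General solution: y = (4/5)x^2 + Cx^(-3)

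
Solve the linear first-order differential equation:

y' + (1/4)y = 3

Using integrating factor method:

General solution: y = 12 + Ce^(-x/4)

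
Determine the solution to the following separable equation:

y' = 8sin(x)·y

Separating variables and integrating:
ln|y| = -8cos(x) + C

General solution: y = Ce^(-8cos(x))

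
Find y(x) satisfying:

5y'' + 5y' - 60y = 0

Characteristic equation: 5r² + 5r - 60 = 0
Divide by 5: r² + r - 12 = 0
Roots: r = 3, -4 (distinct real)
General solution: y = C₁e^(3x) + C₂e^(-4x)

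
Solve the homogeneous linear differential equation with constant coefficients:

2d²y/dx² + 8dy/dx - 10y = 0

Characteristic equation: 2r² + 8r - 10 = 0
Divide by 2: r² + 4r - 5 = 0
Roots: r = 1, -5 (distinct real)
General solution: y = C₁e^x + C₂e^(-5x)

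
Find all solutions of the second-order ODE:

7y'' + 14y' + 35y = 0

Characteristic equation: 7r² + 14r + 35 = 0
Divide by 7: r² + 2r + 5 = 0
Roots: r = -1 ± 2i (complex conjugates)
General solution: y = e^(-x)(C₁cos(2x) + C₂sin(2x))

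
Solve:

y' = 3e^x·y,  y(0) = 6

General solution: y = Ce^(3e^x)
Applying IC y(0) = 6:
Particular solution: y = 6e^(3(e^x - 1))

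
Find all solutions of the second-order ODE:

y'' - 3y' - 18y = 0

Characteristic equation: r² - 3r - 18 = 0
Roots: r = 6, -3 (distinct real)
General solution: y = C₁e^(6x) + C₂e^(-3x)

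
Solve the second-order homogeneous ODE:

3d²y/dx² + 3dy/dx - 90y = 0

Characteristic equation: 3r² + 3r - 90 = 0
Divide by 3: r² + r - 30 = 0
Roots: r = 5, -6 (distinct real)
General solution: y = C₁e^(5x) + C₂e^(-6x)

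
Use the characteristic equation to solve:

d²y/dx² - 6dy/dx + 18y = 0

Characteristic equation: r² - 6r + 18 = 0
Roots: r = 3 ± 3i (complex conjugates)
General solution: y = e^(3x)(C₁cos(3x) + C₂sin(3x))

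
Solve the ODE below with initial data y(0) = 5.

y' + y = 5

General solution: y = 5 + Ce^(-x)
Applying y(0) = 5: C = 5 - 5 = 0
Particular solution: y = 5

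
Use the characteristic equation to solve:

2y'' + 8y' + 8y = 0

Characteristic equation: 2r² + 8r + 8 = 0
Divide by 2: r² + 4r + 4 = 0
Factored: (r + 2)² = 0
Repeated root: r = -2
General solution: y = (C₁ + C₂x)e^(-2x)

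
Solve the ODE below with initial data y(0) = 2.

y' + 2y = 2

General solution: y = 1 + Ce^(-2x)
Applying y(0) = 2: C = 2 - 1 = 1
Particular solution: y = 1 + e^(-2x)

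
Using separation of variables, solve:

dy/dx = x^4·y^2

Separating variables and integrating:
-1/y = x^5/5 + C

General solution: y^-1 = (-1/5)x^5 + C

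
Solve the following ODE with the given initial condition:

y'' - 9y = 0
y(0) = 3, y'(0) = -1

General solution: y = C₁e^(3x) + C₂e^(-3x)
Applying ICs: C₁ = 4/3, C₂ = 5/3
Particular solution: y = (4/3)e^(3x) + (5/3)e^(-3x)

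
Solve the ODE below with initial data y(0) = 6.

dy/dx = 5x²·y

General solution: y = Ce^(5x³/3)
Applying IC y(0) = 6:
Particular solution: y = 6e^(5x³/3)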